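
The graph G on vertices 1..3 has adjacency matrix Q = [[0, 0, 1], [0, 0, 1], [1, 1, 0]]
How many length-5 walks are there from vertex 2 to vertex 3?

The number of length-5 walks from vertex 2 to vertex 3 is entry (2,3) of Q⁵, where Q is the adjacency matrix.
Q² = [[1, 1, 0], [1, 1, 0], [0, 0, 2]]
Q³ = [[0, 0, 2], [0, 0, 2], [2, 2, 0]]
Q⁴ = [[2, 2, 0], [2, 2, 0], [0, 0, 4]]
Q⁵ = [[0, 0, 4], [0, 0, 4], [4, 4, 0]]

4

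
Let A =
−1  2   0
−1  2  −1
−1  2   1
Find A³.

A² = [[−1, 2, −2], [0, 0, −3], [−2, 4, −1]]
A³ = [[1, −2, −4], [3, −6, −3], [−1, 2, −5]]

[[1, −2, −4], [3, −6, −3], [−1, 2, −5]]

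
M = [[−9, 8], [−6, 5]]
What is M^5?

tr M = −4 and det M = 3, so the characteristic polynomial is λ² − (−4)λ + (3) with roots −3 and −1.
Eigenvectors give P = [[4, 1], [3, 1]] with P⁻¹ = [[1, −1], [−3, 4]], and M = P·diag(−3, −1)·P⁻¹.
Then M^5 = P·diag(−243, −1)·P⁻¹ = [[−972, −1], [−729, −1]] · [[1, −1], [−3, 4]] = [[−969, 968], [−726, 725]].

[[−969, 968], [−726, 725]]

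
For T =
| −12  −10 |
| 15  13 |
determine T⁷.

[[−4758, −4630], [6945, 6817]]

tr T = 1 and det T = −6, so the characteristic polynomial is λ² − (1)λ + (−6) with roots −2 and 3.
Eigenvectors give P = [[−1, −2], [1, 3]] with P⁻¹ = [[−3, −2], [1, 1]], and T = P·diag(−2, 3)·P⁻¹.
Then T⁷ = P·diag(−128, 2187)·P⁻¹ = [[128, −4374], [−128, 6561]] · [[−3, −2], [1, 1]] = [[−4758, −4630], [6945, 6817]].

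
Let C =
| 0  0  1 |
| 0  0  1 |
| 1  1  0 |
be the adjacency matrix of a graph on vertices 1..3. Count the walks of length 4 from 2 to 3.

0

The number of length-4 walks from vertex 2 to vertex 3 is entry (2,3) of C⁴, where C is the adjacency matrix.
C² = [[1, 1, 0], [1, 1, 0], [0, 0, 2]]
C³ = [[0, 0, 2], [0, 0, 2], [2, 2, 0]]
C⁴ = [[2, 2, 0], [2, 2, 0], [0, 0, 4]]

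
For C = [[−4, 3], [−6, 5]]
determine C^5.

[[−34, 33], [−66, 65]]

tr C = 1 and det C = −2, so the characteristic polynomial is λ² − (1)λ + (−2) with roots −1 and 2.
Eigenvectors give P = [[1, −1], [1, −2]] with P⁻¹ = [[2, −1], [1, −1]], and C = P·diag(−1, 2)·P⁻¹.
Then C^5 = P·diag(−1, 32)·P⁻¹ = [[−1, −32], [−1, −64]] · [[2, −1], [1, −1]] = [[−34, 33], [−66, 65]].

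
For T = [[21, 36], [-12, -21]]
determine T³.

[[189, 324], [-108, -189]]

tr T = 0 and det T = -9, so the characteristic polynomial is λ² − (0)λ + (-9) with roots -3 and 3.
Eigenvectors give P = [[-3, -2], [2, 1]] with P⁻¹ = [[1, 2], [-2, -3]], and T = P·diag(-3, 3)·P⁻¹.
Then T³ = P·diag(-27, 27)·P⁻¹ = [[81, -54], [-54, 27]] · [[1, 2], [-2, -3]] = [[189, 324], [-108, -189]].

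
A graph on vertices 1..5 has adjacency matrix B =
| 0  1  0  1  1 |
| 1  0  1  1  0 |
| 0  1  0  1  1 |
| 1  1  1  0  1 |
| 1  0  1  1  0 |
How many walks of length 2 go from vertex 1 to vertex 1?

The number of length-2 walks from vertex 1 to vertex 1 is entry (1,1) of B², where B is the adjacency matrix.
B² = [[3, 1, 3, 2, 1], [1, 3, 1, 2, 3], [3, 1, 3, 2, 1], [2, 2, 2, 4, 2], [1, 3, 1, 2, 3]]

3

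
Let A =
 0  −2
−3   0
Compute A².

[[6, 0], [0, 6]]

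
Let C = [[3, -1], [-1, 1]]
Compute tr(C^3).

40

C^2 = [[10, -4], [-4, 2]]
C^3 = [[34, -14], [-14, 6]]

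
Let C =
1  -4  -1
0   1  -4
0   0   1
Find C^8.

C = I + N where N = [[0, -4, -1], [0, 0, -4], [0, 0, 0]] is strictly upper-triangular, so N^3 = 0.
(I + N)^8 = I + 8·N + 28·N^2 = [[1, -32, 440], [0, 1, -32], [0, 0, 1]].

[[1, -32, 440], [0, 1, -32], [0, 0, 1]]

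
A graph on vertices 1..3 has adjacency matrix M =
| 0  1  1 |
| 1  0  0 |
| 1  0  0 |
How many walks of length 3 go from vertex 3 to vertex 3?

0

The number of length-3 walks from vertex 3 to vertex 3 is entry (3,3) of M^3, where M is the adjacency matrix.
M^2 = [[2, 0, 0], [0, 1, 1], [0, 1, 1]]
M^3 = [[0, 2, 2], [2, 0, 0], [2, 0, 0]]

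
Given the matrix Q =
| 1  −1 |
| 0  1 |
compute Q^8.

Q = I + N where N = [[0, −1], [0, 0]] is strictly upper-triangular, so N^2 = 0.
(I + N)^8 = I + 8·N = [[1, −8], [0, 1]].

[[1, −8], [0, 1]]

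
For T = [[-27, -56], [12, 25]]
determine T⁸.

[[45921, 91840], [-19680, -39359]]

tr T = -2 and det T = -3, so the characteristic polynomial is λ² − (-2)λ + (-3) with roots 1 and -3.
Eigenvectors give P = [[-2, 7], [1, -3]] with P⁻¹ = [[3, 7], [1, 2]], and T = P·diag(1, -3)·P⁻¹.
Then T⁸ = P·diag(1, 6561)·P⁻¹ = [[-2, 45927], [1, -19683]] · [[3, 7], [1, 2]] = [[45921, 91840], [-19680, -39359]].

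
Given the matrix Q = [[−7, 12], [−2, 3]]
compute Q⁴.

tr Q = −4 and det Q = 3, so the characteristic polynomial is λ² − (−4)λ + (3) with roots −1 and −3.
Eigenvectors give P = [[2, −3], [1, −1]] with P⁻¹ = [[−1, 3], [−1, 2]], and Q = P·diag(−1, −3)·P⁻¹.
Then Q⁴ = P·diag(1, 81)·P⁻¹ = [[2, −243], [1, −81]] · [[−1, 3], [−1, 2]] = [[241, −480], [80, −159]].

[[241, −480], [80, −159]]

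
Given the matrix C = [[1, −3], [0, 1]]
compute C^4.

C = I + N where N = [[0, −3], [0, 0]] is strictly upper-triangular, so N^2 = 0.
(I + N)^4 = I + 4·N = [[1, −12], [0, 1]].

[[1, −12], [0, 1]]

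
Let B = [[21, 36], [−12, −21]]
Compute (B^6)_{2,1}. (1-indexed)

0

tr B = 0 and det B = −9, so the characteristic polynomial is λ² − (0)λ + (−9) with roots 3 and −3.
Eigenvectors give P = [[−2, −3], [1, 2]] with P⁻¹ = [[−2, −3], [1, 2]], and B = P·diag(3, −3)·P⁻¹.
Then B^6 = P·diag(729, 729)·P⁻¹ = [[−1458, −2187], [729, 1458]] · [[−2, −3], [1, 2]] = [[729, 0], [0, 729]].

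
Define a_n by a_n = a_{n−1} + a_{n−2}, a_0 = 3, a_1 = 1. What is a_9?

97

With companion matrix Q = [[1, 1], [1, 0]], [a_n, a_{n−1}]ᵀ = Q·[a_{n−1}, a_{n−2}]ᵀ, so [a_9, a_8]ᵀ = Q⁸·[a_1, a_0]ᵀ.
Q⁸ = [[34, 21], [21, 13]], giving [a_9, a_8]ᵀ = [[97], [60]].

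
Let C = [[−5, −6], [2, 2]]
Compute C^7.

[[−509, −762], [254, 380]]

tr C = −3 and det C = 2, so the characteristic polynomial is λ² − (−3)λ + (2) with roots −2 and −1.
Eigenvectors give P = [[−2, −3], [1, 2]] with P⁻¹ = [[−2, −3], [1, 2]], and C = P·diag(−2, −1)·P⁻¹.
Then C^7 = P·diag(−128, −1)·P⁻¹ = [[256, 3], [−128, −2]] · [[−2, −3], [1, 2]] = [[−509, −762], [254, 380]].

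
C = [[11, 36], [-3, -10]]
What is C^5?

[[131, 396], [-33, -100]]

tr C = 1 and det C = -2, so the characteristic polynomial is λ² − (1)λ + (-2) with roots 2 and -1.
Eigenvectors give P = [[4, -3], [-1, 1]] with P⁻¹ = [[1, 3], [1, 4]], and C = P·diag(2, -1)·P⁻¹.
Then C^5 = P·diag(32, -1)·P⁻¹ = [[128, 3], [-32, -1]] · [[1, 3], [1, 4]] = [[131, 396], [-33, -100]].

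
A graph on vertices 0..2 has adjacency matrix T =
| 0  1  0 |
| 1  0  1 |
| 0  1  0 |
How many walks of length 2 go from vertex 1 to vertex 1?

2

The number of length-2 walks from vertex 1 to vertex 1 is entry (1,1) of T^2, where T is the adjacency matrix.
T^2 = [[1, 0, 1], [0, 2, 0], [1, 0, 1]]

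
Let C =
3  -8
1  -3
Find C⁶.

C² = I (check: tr C = 0 and det C = -1), so C⁶ = I since 6 is even.

[[1, 0], [0, 1]]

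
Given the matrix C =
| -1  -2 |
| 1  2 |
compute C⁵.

[[-1, -2], [1, 2]]

C² = C (a projection; rank 1, trace 1), so C⁵ = C.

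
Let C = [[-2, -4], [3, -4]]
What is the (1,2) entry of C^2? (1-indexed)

24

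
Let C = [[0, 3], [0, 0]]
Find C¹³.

[[0, 0], [0, 0]]

C is strictly triangular, hence nilpotent: C² = 0, so C¹³ = 0.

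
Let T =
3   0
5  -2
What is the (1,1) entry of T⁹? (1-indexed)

19683

tr T = 1 and det T = -6, so the characteristic polynomial is λ² − (1)λ + (-6) with roots -2 and 3.
Eigenvectors give P = [[0, 1], [-1, 1]] with P⁻¹ = [[1, -1], [1, 0]], and T = P·diag(-2, 3)·P⁻¹.
Then T⁹ = P·diag(-512, 19683)·P⁻¹ = [[0, 19683], [512, 19683]] · [[1, -1], [1, 0]] = [[19683, 0], [20195, -512]].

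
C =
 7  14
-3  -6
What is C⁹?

C² = C (a projection; rank 1, trace 1), so C⁹ = C.

[[7, 14], [-3, -6]]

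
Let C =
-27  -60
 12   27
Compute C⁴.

tr C = 0 and det C = -9, so the characteristic polynomial is λ² − (0)λ + (-9) with roots 3 and -3.
Eigenvectors give P = [[2, -5], [-1, 2]] with P⁻¹ = [[-2, -5], [-1, -2]], and C = P·diag(3, -3)·P⁻¹.
Then C⁴ = P·diag(81, 81)·P⁻¹ = [[162, -405], [-81, 162]] · [[-2, -5], [-1, -2]] = [[81, 0], [0, 81]].

[[81, 0], [0, 81]]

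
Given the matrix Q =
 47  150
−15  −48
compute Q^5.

[[2507, 8250], [−825, −2718]]

tr Q = −1 and det Q = −6, so the characteristic polynomial is λ² − (−1)λ + (−6) with roots 2 and −3.
Eigenvectors give P = [[10, −3], [−3, 1]] with P⁻¹ = [[1, 3], [3, 10]], and Q = P·diag(2, −3)·P⁻¹.
Then Q^5 = P·diag(32, −243)·P⁻¹ = [[320, 729], [−96, −243]] · [[1, 3], [3, 10]] = [[2507, 8250], [−825, −2718]].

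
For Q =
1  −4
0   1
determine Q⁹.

[[1, −36], [0, 1]]

Q = I + N where N = [[0, −4], [0, 0]] is strictly upper-triangular, so N² = 0.
(I + N)⁹ = I + 9·N = [[1, −36], [0, 1]].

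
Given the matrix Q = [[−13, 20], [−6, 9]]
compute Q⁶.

[[4369, −7280], [2184, −3639]]

tr Q = −4 and det Q = 3, so the characteristic polynomial is λ² − (−4)λ + (3) with roots −3 and −1.
Eigenvectors give P = [[2, 5], [1, 3]] with P⁻¹ = [[3, −5], [−1, 2]], and Q = P·diag(−3, −1)·P⁻¹.
Then Q⁶ = P·diag(729, 1)·P⁻¹ = [[1458, 5], [729, 3]] · [[3, −5], [−1, 2]] = [[4369, −7280], [2184, −3639]].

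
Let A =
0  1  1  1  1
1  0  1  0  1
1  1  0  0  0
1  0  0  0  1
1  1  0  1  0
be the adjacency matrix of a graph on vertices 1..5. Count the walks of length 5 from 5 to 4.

38

The number of length-5 walks from vertex 5 to vertex 4 is entry (5,4) of A⁵, where A is the adjacency matrix.
A² = [[4, 2, 1, 1, 2], [2, 3, 1, 2, 1], [1, 1, 2, 1, 2], [1, 2, 1, 2, 1], [2, 1, 2, 1, 3]]
A³ = [[6, 7, 6, 6, 7], [7, 4, 5, 3, 7], [6, 5, 2, 3, 3], [6, 3, 3, 2, 5], [7, 7, 3, 5, 4]]
A⁴ = [[26, 19, 13, 13, 19], [19, 19, 11, 14, 14], [13, 11, 11, 9, 14], [13, 14, 9, 11, 11], [19, 14, 14, 11, 19]]
A⁵ = [[64, 58, 45, 45, 58], [58, 44, 38, 33, 52], [45, 38, 24, 27, 33], [45, 33, 27, 24, 38], [58, 52, 33, 38, 44]]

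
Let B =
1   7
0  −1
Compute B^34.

[[1, 0], [0, 1]]

B² = I (check: tr B = 0 and det B = −1), so B^34 = I since 34 is even.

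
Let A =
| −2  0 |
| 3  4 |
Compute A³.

[[−8, 0], [36, 64]]

A² = [[4, 0], [6, 16]]
A³ = [[−8, 0], [36, 64]]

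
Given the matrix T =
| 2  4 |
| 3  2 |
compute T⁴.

[[448, 512], [384, 448]]

T² = [[16, 16], [12, 16]]
T³ = [[80, 96], [72, 80]]
T⁴ = [[448, 512], [384, 448]]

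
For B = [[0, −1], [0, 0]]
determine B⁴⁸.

B is strictly triangular, hence nilpotent: B² = 0, so B⁴⁸ = 0.

[[0, 0], [0, 0]]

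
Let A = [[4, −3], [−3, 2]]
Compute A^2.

[[25, −18], [−18, 13]]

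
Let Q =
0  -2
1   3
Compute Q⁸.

tr Q = 3 and det Q = 2, so the characteristic polynomial is λ² − (3)λ + (2) with roots 1 and 2.
Eigenvectors give P = [[2, -1], [-1, 1]] with P⁻¹ = [[1, 1], [1, 2]], and Q = P·diag(1, 2)·P⁻¹.
Then Q⁸ = P·diag(1, 256)·P⁻¹ = [[2, -256], [-1, 256]] · [[1, 1], [1, 2]] = [[-254, -510], [255, 511]].

[[-254, -510], [255, 511]]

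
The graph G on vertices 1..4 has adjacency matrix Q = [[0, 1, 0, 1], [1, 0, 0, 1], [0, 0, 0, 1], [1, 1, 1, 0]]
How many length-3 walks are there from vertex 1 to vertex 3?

The number of length-3 walks from vertex 1 to vertex 3 is entry (1,3) of Q^3, where Q is the adjacency matrix.
Q^2 = [[2, 1, 1, 1], [1, 2, 1, 1], [1, 1, 1, 0], [1, 1, 0, 3]]
Q^3 = [[2, 3, 1, 4], [3, 2, 1, 4], [1, 1, 0, 3], [4, 4, 3, 2]]

1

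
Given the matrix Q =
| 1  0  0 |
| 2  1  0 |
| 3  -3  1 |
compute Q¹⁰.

Q = I + N where N = [[0, 0, 0], [2, 0, 0], [3, -3, 0]] is strictly lower-triangular, so N³ = 0.
(I + N)¹⁰ = I + 10·N + 45·N² = [[1, 0, 0], [20, 1, 0], [-240, -30, 1]].

[[1, 0, 0], [20, 1, 0], [-240, -30, 1]]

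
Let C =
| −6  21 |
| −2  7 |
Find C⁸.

[[−6, 21], [−2, 7]]

C² = C (a projection; rank 1, trace 1), so C⁸ = C.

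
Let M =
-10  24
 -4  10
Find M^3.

[[-40, 96], [-16, 40]]

tr M = 0 and det M = -4, so the characteristic polynomial is λ² − (0)λ + (-4) with roots 2 and -2.
Eigenvectors give P = [[2, -3], [1, -1]] with P⁻¹ = [[-1, 3], [-1, 2]], and M = P·diag(2, -2)·P⁻¹.
Then M^3 = P·diag(8, -8)·P⁻¹ = [[16, 24], [8, 8]] · [[-1, 3], [-1, 2]] = [[-40, 96], [-16, 40]].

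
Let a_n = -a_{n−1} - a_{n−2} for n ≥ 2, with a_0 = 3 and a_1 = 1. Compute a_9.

3

With companion matrix M = [[-1, -1], [1, 0]], [a_n, a_{n−1}]ᵀ = M·[a_{n−1}, a_{n−2}]ᵀ, so [a_9, a_8]ᵀ = M⁸·[a_1, a_0]ᵀ.
M⁸ = [[0, 1], [-1, -1]], giving [a_9, a_8]ᵀ = [[3], [-4]].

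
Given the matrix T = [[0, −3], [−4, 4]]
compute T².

[[12, −12], [−16, 28]]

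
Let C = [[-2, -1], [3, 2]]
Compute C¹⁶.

[[1, 0], [0, 1]]

C² = I (check: tr C = 0 and det C = -1), so C¹⁶ = I since 16 is even.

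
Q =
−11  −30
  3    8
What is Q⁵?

[[−311, −930], [93, 278]]

tr Q = −3 and det Q = 2, so the characteristic polynomial is λ² − (−3)λ + (2) with roots −2 and −1.
Eigenvectors give P = [[10, −3], [−3, 1]] with P⁻¹ = [[1, 3], [3, 10]], and Q = P·diag(−2, −1)·P⁻¹.
Then Q⁵ = P·diag(−32, −1)·P⁻¹ = [[−320, 3], [96, −1]] · [[1, 3], [3, 10]] = [[−311, −930], [93, 278]].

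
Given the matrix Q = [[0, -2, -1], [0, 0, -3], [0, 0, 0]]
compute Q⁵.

Q is strictly triangular, hence nilpotent: Q³ = 0, so Q⁵ = 0.

[[0, 0, 0], [0, 0, 0], [0, 0, 0]]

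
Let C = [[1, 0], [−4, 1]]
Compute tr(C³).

2

C = I + N where N = [[0, 0], [−4, 0]] is strictly lower-triangular, so N² = 0.
(I + N)³ = I + 3·N = [[1, 0], [−12, 1]].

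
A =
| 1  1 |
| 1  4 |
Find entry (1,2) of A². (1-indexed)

5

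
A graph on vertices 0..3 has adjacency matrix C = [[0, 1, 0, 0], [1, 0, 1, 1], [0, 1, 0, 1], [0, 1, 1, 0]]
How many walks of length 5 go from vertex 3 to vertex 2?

The number of length-5 walks from vertex 3 to vertex 2 is entry (3,2) of C⁵, where C is the adjacency matrix.
C² = [[1, 0, 1, 1], [0, 3, 1, 1], [1, 1, 2, 1], [1, 1, 1, 2]]
C³ = [[0, 3, 1, 1], [3, 2, 4, 4], [1, 4, 2, 3], [1, 4, 3, 2]]
C⁴ = [[3, 2, 4, 4], [2, 11, 6, 6], [4, 6, 7, 6], [4, 6, 6, 7]]
C⁵ = [[2, 11, 6, 6], [11, 14, 17, 17], [6, 17, 12, 13], [6, 17, 13, 12]]

13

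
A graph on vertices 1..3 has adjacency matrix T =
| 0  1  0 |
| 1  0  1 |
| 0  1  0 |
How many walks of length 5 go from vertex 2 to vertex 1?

4

The number of length-5 walks from vertex 2 to vertex 1 is entry (2,1) of T⁵, where T is the adjacency matrix.
T² = [[1, 0, 1], [0, 2, 0], [1, 0, 1]]
T³ = [[0, 2, 0], [2, 0, 2], [0, 2, 0]]
T⁴ = [[2, 0, 2], [0, 4, 0], [2, 0, 2]]
T⁵ = [[0, 4, 0], [4, 0, 4], [0, 4, 0]]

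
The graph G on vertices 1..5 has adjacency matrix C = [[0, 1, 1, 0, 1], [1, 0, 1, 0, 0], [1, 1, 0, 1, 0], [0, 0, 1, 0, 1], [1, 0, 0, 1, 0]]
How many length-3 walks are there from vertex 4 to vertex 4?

0

The number of length-3 walks from vertex 4 to vertex 4 is entry (4,4) of C³, where C is the adjacency matrix.
C² = [[3, 1, 1, 2, 0], [1, 2, 1, 1, 1], [1, 1, 3, 0, 2], [2, 1, 0, 2, 0], [0, 1, 2, 0, 2]]
C³ = [[2, 4, 6, 1, 5], [4, 2, 4, 2, 2], [6, 4, 2, 5, 1], [1, 2, 5, 0, 4], [5, 2, 1, 4, 0]]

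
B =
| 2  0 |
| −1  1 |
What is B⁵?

[[32, 0], [−31, 1]]

tr B = 3 and det B = 2, so the characteristic polynomial is λ² − (3)λ + (2) with roots 1 and 2.
Eigenvectors give P = [[0, −1], [1, 1]] with P⁻¹ = [[1, 1], [−1, 0]], and B = P·diag(1, 2)·P⁻¹.
Then B⁵ = P·diag(1, 32)·P⁻¹ = [[0, −32], [1, 32]] · [[1, 1], [−1, 0]] = [[32, 0], [−31, 1]].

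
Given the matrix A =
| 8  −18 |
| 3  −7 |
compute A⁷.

tr A = 1 and det A = −2, so the characteristic polynomial is λ² − (1)λ + (−2) with roots −1 and 2.
Eigenvectors give P = [[2, 3], [1, 1]] with P⁻¹ = [[−1, 3], [1, −2]], and A = P·diag(−1, 2)·P⁻¹.
Then A⁷ = P·diag(−1, 128)·P⁻¹ = [[−2, 384], [−1, 128]] · [[−1, 3], [1, −2]] = [[386, −774], [129, −259]].

[[386, −774], [129, −259]]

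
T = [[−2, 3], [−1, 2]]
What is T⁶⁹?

[[−2, 3], [−1, 2]]

T² = I (check: tr T = 0 and det T = −1), so T⁶⁹ = T since 69 is odd.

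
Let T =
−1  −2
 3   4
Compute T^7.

[[−253, −254], [381, 382]]

tr T = 3 and det T = 2, so the characteristic polynomial is λ² − (3)λ + (2) with roots 1 and 2.
Eigenvectors give P = [[1, 2], [−1, −3]] with P⁻¹ = [[3, 2], [−1, −1]], and T = P·diag(1, 2)·P⁻¹.
Then T^7 = P·diag(1, 128)·P⁻¹ = [[1, 256], [−1, −384]] · [[3, 2], [−1, −1]] = [[−253, −254], [381, 382]].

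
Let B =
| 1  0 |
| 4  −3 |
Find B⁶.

tr B = −2 and det B = −3, so the characteristic polynomial is λ² − (−2)λ + (−3) with roots −3 and 1.
Eigenvectors give P = [[0, −1], [1, −1]] with P⁻¹ = [[−1, 1], [−1, 0]], and B = P·diag(−3, 1)·P⁻¹.
Then B⁶ = P·diag(729, 1)·P⁻¹ = [[0, −1], [729, −1]] · [[−1, 1], [−1, 0]] = [[1, 0], [−728, 729]].

[[1, 0], [−728, 729]]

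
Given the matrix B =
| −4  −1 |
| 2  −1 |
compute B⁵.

[[−454, −211], [422, 179]]

tr B = −5 and det B = 6, so the characteristic polynomial is λ² − (−5)λ + (6) with roots −2 and −3.
Eigenvectors give P = [[−1, 1], [2, −1]] with P⁻¹ = [[1, 1], [2, 1]], and B = P·diag(−2, −3)·P⁻¹.
Then B⁵ = P·diag(−32, −243)·P⁻¹ = [[32, −243], [−64, 243]] · [[1, 1], [2, 1]] = [[−454, −211], [422, 179]].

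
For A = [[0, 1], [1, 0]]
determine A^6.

[[1, 0], [0, 1]]

A² = I (check: tr A = 0 and det A = −1), so A^6 = I since 6 is even.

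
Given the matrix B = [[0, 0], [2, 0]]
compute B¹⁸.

B is strictly triangular, hence nilpotent: B² = 0, so B¹⁸ = 0.

[[0, 0], [0, 0]]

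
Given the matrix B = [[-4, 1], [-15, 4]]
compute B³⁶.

[[1, 0], [0, 1]]

B² = I (check: tr B = 0 and det B = -1), so B³⁶ = I since 36 is even.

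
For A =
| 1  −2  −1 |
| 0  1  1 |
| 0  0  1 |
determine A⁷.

[[1, −14, −49], [0, 1, 7], [0, 0, 1]]

A = I + N where N = [[0, −2, −1], [0, 0, 1], [0, 0, 0]] is strictly upper-triangular, so N³ = 0.
(I + N)⁷ = I + 7·N + 21·N² = [[1, −14, −49], [0, 1, 7], [0, 0, 1]].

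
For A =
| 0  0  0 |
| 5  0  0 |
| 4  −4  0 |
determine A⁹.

A is strictly triangular, hence nilpotent: A³ = 0, so A⁹ = 0.

[[0, 0, 0], [0, 0, 0], [0, 0, 0]]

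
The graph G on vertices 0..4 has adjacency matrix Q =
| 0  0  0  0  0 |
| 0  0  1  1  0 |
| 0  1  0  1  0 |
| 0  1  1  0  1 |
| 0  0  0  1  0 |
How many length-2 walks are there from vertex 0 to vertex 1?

The number of length-2 walks from vertex 0 to vertex 1 is entry (0,1) of Q^2, where Q is the adjacency matrix.
Q^2 = [[0, 0, 0, 0, 0], [0, 2, 1, 1, 1], [0, 1, 2, 1, 1], [0, 1, 1, 3, 0], [0, 1, 1, 0, 1]]

0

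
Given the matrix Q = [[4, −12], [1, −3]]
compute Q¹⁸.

[[4, −12], [1, −3]]

Q² = Q (a projection; rank 1, trace 1), so Q¹⁸ = Q.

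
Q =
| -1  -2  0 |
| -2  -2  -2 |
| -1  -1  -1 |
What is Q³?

[[-21, -26, -16], [-34, -42, -26], [-17, -21, -13]]

Q² = [[5, 6, 4], [8, 10, 6], [4, 5, 3]]
Q³ = [[-21, -26, -16], [-34, -42, -26], [-17, -21, -13]]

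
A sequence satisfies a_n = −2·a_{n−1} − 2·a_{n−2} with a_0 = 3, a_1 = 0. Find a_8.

48

With companion matrix B = [[−2, −2], [1, 0]], [a_n, a_{n−1}]ᵀ = B·[a_{n−1}, a_{n−2}]ᵀ, so [a_8, a_7]ᵀ = B⁷·[a_1, a_0]ᵀ.
B⁷ = [[0, 16], [−8, −16]], giving [a_8, a_7]ᵀ = [[48], [−48]].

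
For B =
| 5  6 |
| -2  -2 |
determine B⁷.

tr B = 3 and det B = 2, so the characteristic polynomial is λ² − (3)λ + (2) with roots 2 and 1.
Eigenvectors give P = [[2, 3], [-1, -2]] with P⁻¹ = [[2, 3], [-1, -2]], and B = P·diag(2, 1)·P⁻¹.
Then B⁷ = P·diag(128, 1)·P⁻¹ = [[256, 3], [-128, -2]] · [[2, 3], [-1, -2]] = [[509, 762], [-254, -380]].

[[509, 762], [-254, -380]]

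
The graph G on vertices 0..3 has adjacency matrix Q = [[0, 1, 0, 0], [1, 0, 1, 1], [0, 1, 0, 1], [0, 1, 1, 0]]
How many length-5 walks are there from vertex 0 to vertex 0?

The number of length-5 walks from vertex 0 to vertex 0 is entry (0,0) of Q⁵, where Q is the adjacency matrix.
Q² = [[1, 0, 1, 1], [0, 3, 1, 1], [1, 1, 2, 1], [1, 1, 1, 2]]
Q³ = [[0, 3, 1, 1], [3, 2, 4, 4], [1, 4, 2, 3], [1, 4, 3, 2]]
Q⁴ = [[3, 2, 4, 4], [2, 11, 6, 6], [4, 6, 7, 6], [4, 6, 6, 7]]
Q⁵ = [[2, 11, 6, 6], [11, 14, 17, 17], [6, 17, 12, 13], [6, 17, 13, 12]]

2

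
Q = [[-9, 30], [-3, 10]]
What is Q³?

Q² = Q (a projection; rank 1, trace 1), so Q³ = Q.

[[-9, 30], [-3, 10]]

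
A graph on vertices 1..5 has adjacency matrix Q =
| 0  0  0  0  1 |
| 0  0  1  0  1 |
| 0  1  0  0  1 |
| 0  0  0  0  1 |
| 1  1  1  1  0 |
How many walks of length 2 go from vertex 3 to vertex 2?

1

The number of length-2 walks from vertex 3 to vertex 2 is entry (3,2) of Q², where Q is the adjacency matrix.
Q² = [[1, 1, 1, 1, 0], [1, 2, 1, 1, 1], [1, 1, 2, 1, 1], [1, 1, 1, 1, 0], [0, 1, 1, 0, 4]]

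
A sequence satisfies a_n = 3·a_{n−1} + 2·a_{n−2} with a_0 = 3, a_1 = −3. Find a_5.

With companion matrix C = [[3, 2], [1, 0]], [a_n, a_{n−1}]ᵀ = C·[a_{n−1}, a_{n−2}]ᵀ, so [a_5, a_4]ᵀ = C⁴·[a_1, a_0]ᵀ.
C⁴ = [[139, 78], [39, 22]], giving [a_5, a_4]ᵀ = [[−183], [−51]].

−183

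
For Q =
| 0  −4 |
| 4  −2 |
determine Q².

[[−16, 8], [−8, −12]]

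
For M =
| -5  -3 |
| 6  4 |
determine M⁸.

tr M = -1 and det M = -2, so the characteristic polynomial is λ² − (-1)λ + (-2) with roots 1 and -2.
Eigenvectors give P = [[-1, -1], [2, 1]] with P⁻¹ = [[1, 1], [-2, -1]], and M = P·diag(1, -2)·P⁻¹.
Then M⁸ = P·diag(1, 256)·P⁻¹ = [[-1, -256], [2, 256]] · [[1, 1], [-2, -1]] = [[511, 255], [-510, -254]].

[[511, 255], [-510, -254]]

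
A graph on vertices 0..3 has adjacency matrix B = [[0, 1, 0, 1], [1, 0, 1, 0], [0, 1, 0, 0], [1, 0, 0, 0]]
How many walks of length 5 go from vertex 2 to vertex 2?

The number of length-5 walks from vertex 2 to vertex 2 is entry (2,2) of B⁵, where B is the adjacency matrix.
B² = [[2, 0, 1, 0], [0, 2, 0, 1], [1, 0, 1, 0], [0, 1, 0, 1]]
B³ = [[0, 3, 0, 2], [3, 0, 2, 0], [0, 2, 0, 1], [2, 0, 1, 0]]
B⁴ = [[5, 0, 3, 0], [0, 5, 0, 3], [3, 0, 2, 0], [0, 3, 0, 2]]
B⁵ = [[0, 8, 0, 5], [8, 0, 5, 0], [0, 5, 0, 3], [5, 0, 3, 0]]

0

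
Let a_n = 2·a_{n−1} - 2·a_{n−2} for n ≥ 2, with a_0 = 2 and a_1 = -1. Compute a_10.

With companion matrix T = [[2, -2], [1, 0]], [a_n, a_{n−1}]ᵀ = T·[a_{n−1}, a_{n−2}]ᵀ, so [a_10, a_9]ᵀ = T^9·[a_1, a_0]ᵀ.
T^9 = [[32, -32], [16, 0]], giving [a_10, a_9]ᵀ = [[-96], [-16]].

-96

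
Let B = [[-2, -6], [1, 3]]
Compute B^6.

B² = B (a projection; rank 1, trace 1), so B^6 = B.

[[-2, -6], [1, 3]]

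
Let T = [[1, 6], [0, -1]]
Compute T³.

[[1, 6], [0, -1]]

T² = I (check: tr T = 0 and det T = -1), so T³ = T since 3 is odd.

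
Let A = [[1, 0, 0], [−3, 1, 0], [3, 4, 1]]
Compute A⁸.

[[1, 0, 0], [−24, 1, 0], [−312, 32, 1]]

A = I + N where N = [[0, 0, 0], [−3, 0, 0], [3, 4, 0]] is strictly lower-triangular, so N³ = 0.
(I + N)⁸ = I + 8·N + 28·N² = [[1, 0, 0], [−24, 1, 0], [−312, 32, 1]].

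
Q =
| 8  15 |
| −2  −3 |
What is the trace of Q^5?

275

tr Q = 5 and det Q = 6, so the characteristic polynomial is λ² − (5)λ + (6) with roots 2 and 3.
Eigenvectors give P = [[−5, −3], [2, 1]] with P⁻¹ = [[1, 3], [−2, −5]], and Q = P·diag(2, 3)·P⁻¹.
Then Q^5 = P·diag(32, 243)·P⁻¹ = [[−160, −729], [64, 243]] · [[1, 3], [−2, −5]] = [[1298, 3165], [−422, −1023]].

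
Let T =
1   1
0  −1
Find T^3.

[[1, 1], [0, −1]]

T^2 = [[1, 0], [0, 1]]
T^3 = [[1, 1], [0, −1]]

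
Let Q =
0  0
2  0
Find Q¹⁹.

Q is strictly triangular, hence nilpotent: Q² = 0, so Q¹⁹ = 0.

[[0, 0], [0, 0]]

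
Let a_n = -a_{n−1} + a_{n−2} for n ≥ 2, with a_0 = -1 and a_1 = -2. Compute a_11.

With companion matrix T = [[-1, 1], [1, 0]], [a_n, a_{n−1}]ᵀ = T·[a_{n−1}, a_{n−2}]ᵀ, so [a_11, a_10]ᵀ = T^10·[a_1, a_0]ᵀ.
T^10 = [[89, -55], [-55, 34]], giving [a_11, a_10]ᵀ = [[-123], [76]].

-123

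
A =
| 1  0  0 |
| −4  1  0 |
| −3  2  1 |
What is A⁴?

A = I + N where N = [[0, 0, 0], [−4, 0, 0], [−3, 2, 0]] is strictly lower-triangular, so N³ = 0.
(I + N)⁴ = I + 4·N + 6·N² = [[1, 0, 0], [−16, 1, 0], [−60, 8, 1]].

[[1, 0, 0], [−16, 1, 0], [−60, 8, 1]]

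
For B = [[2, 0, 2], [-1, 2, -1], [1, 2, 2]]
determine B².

[[6, 4, 8], [-5, 2, -6], [2, 8, 4]]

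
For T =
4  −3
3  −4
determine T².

[[7, 0], [0, 7]]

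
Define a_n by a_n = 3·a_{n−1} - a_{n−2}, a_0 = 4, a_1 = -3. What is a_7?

-1707

With companion matrix B = [[3, -1], [1, 0]], [a_n, a_{n−1}]ᵀ = B·[a_{n−1}, a_{n−2}]ᵀ, so [a_7, a_6]ᵀ = B^6·[a_1, a_0]ᵀ.
B^6 = [[377, -144], [144, -55]], giving [a_7, a_6]ᵀ = [[-1707], [-652]].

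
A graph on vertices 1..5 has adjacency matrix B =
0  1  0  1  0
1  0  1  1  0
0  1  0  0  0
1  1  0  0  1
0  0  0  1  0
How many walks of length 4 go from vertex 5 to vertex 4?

2

The number of length-4 walks from vertex 5 to vertex 4 is entry (5,4) of B⁴, where B is the adjacency matrix.
B² = [[2, 1, 1, 1, 1], [1, 3, 0, 1, 1], [1, 0, 1, 1, 0], [1, 1, 1, 3, 0], [1, 1, 0, 0, 1]]
B³ = [[2, 4, 1, 4, 1], [4, 2, 3, 5, 1], [1, 3, 0, 1, 1], [4, 5, 1, 2, 3], [1, 1, 1, 3, 0]]
B⁴ = [[8, 7, 4, 7, 4], [7, 12, 2, 7, 5], [4, 2, 3, 5, 1], [7, 7, 5, 12, 2], [4, 5, 1, 2, 3]]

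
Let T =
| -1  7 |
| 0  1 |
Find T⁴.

T² = I (check: tr T = 0 and det T = -1), so T⁴ = I since 4 is even.

[[1, 0], [0, 1]]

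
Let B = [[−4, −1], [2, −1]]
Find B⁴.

[[146, 65], [−130, −49]]

tr B = −5 and det B = 6, so the characteristic polynomial is λ² − (−5)λ + (6) with roots −2 and −3.
Eigenvectors give P = [[−1, −1], [2, 1]] with P⁻¹ = [[1, 1], [−2, −1]], and B = P·diag(−2, −3)·P⁻¹.
Then B⁴ = P·diag(16, 81)·P⁻¹ = [[−16, −81], [32, 81]] · [[1, 1], [−2, −1]] = [[146, 65], [−130, −49]].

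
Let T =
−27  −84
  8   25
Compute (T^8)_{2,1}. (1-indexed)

tr T = −2 and det T = −3, so the characteristic polynomial is λ² − (−2)λ + (−3) with roots 1 and −3.
Eigenvectors give P = [[−3, −7], [1, 2]] with P⁻¹ = [[2, 7], [−1, −3]], and T = P·diag(1, −3)·P⁻¹.
Then T^8 = P·diag(1, 6561)·P⁻¹ = [[−3, −45927], [1, 13122]] · [[2, 7], [−1, −3]] = [[45921, 137760], [−13120, −39359]].

−13120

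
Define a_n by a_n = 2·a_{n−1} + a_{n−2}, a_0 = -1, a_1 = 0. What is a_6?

-29

With companion matrix C = [[2, 1], [1, 0]], [a_n, a_{n−1}]ᵀ = C·[a_{n−1}, a_{n−2}]ᵀ, so [a_6, a_5]ᵀ = C⁵·[a_1, a_0]ᵀ.
C⁵ = [[70, 29], [29, 12]], giving [a_6, a_5]ᵀ = [[-29], [-12]].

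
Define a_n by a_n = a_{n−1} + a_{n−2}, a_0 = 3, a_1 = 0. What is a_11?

165

With companion matrix Q = [[1, 1], [1, 0]], [a_n, a_{n−1}]ᵀ = Q·[a_{n−1}, a_{n−2}]ᵀ, so [a_11, a_10]ᵀ = Q^10·[a_1, a_0]ᵀ.
Q^10 = [[89, 55], [55, 34]], giving [a_11, a_10]ᵀ = [[165], [102]].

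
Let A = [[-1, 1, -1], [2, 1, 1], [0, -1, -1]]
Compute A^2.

[[3, 1, 3], [0, 2, -2], [-2, 0, 0]]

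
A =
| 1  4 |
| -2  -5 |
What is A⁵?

tr A = -4 and det A = 3, so the characteristic polynomial is λ² − (-4)λ + (3) with roots -3 and -1.
Eigenvectors give P = [[-1, 2], [1, -1]] with P⁻¹ = [[1, 2], [1, 1]], and A = P·diag(-3, -1)·P⁻¹.
Then A⁵ = P·diag(-243, -1)·P⁻¹ = [[243, -2], [-243, 1]] · [[1, 2], [1, 1]] = [[241, 484], [-242, -485]].

[[241, 484], [-242, -485]]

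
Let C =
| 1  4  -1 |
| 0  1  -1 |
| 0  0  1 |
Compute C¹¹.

[[1, 44, -231], [0, 1, -11], [0, 0, 1]]

C = I + N where N = [[0, 4, -1], [0, 0, -1], [0, 0, 0]] is strictly upper-triangular, so N³ = 0.
(I + N)¹¹ = I + 11·N + 55·N² = [[1, 44, -231], [0, 1, -11], [0, 0, 1]].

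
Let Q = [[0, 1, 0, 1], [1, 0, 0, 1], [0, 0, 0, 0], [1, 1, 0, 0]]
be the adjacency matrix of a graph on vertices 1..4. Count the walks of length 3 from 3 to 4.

The number of length-3 walks from vertex 3 to vertex 4 is entry (3,4) of Q^3, where Q is the adjacency matrix.
Q^2 = [[2, 1, 0, 1], [1, 2, 0, 1], [0, 0, 0, 0], [1, 1, 0, 2]]
Q^3 = [[2, 3, 0, 3], [3, 2, 0, 3], [0, 0, 0, 0], [3, 3, 0, 2]]

0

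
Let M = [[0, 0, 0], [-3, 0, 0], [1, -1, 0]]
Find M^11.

[[0, 0, 0], [0, 0, 0], [0, 0, 0]]

M is strictly triangular, hence nilpotent: M^3 = 0, so M^11 = 0.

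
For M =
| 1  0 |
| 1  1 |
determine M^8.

[[1, 0], [8, 1]]

M = I + N where N = [[0, 0], [1, 0]] is strictly lower-triangular, so N^2 = 0.
(I + N)^8 = I + 8·N = [[1, 0], [8, 1]].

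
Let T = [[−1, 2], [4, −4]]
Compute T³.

[[−49, 58], [116, −136]]

T² = [[9, −10], [−20, 24]]
T³ = [[−49, 58], [116, −136]]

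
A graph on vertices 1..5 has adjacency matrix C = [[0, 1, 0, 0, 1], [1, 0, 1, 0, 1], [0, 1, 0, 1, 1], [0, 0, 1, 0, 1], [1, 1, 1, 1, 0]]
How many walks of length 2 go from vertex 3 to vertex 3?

The number of length-2 walks from vertex 3 to vertex 3 is entry (3,3) of C^2, where C is the adjacency matrix.
C^2 = [[2, 1, 2, 1, 1], [1, 3, 1, 2, 2], [2, 1, 3, 1, 2], [1, 2, 1, 2, 1], [1, 2, 2, 1, 4]]

3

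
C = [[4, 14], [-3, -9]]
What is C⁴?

tr C = -5 and det C = 6, so the characteristic polynomial is λ² − (-5)λ + (6) with roots -3 and -2.
Eigenvectors give P = [[-2, 7], [1, -3]] with P⁻¹ = [[3, 7], [1, 2]], and C = P·diag(-3, -2)·P⁻¹.
Then C⁴ = P·diag(81, 16)·P⁻¹ = [[-162, 112], [81, -48]] · [[3, 7], [1, 2]] = [[-374, -910], [195, 471]].

[[-374, -910], [195, 471]]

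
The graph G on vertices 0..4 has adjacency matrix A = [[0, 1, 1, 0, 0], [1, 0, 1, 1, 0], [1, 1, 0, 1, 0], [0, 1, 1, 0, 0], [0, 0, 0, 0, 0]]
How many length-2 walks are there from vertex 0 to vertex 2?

The number of length-2 walks from vertex 0 to vertex 2 is entry (0,2) of A², where A is the adjacency matrix.
A² = [[2, 1, 1, 2, 0], [1, 3, 2, 1, 0], [1, 2, 3, 1, 0], [2, 1, 1, 2, 0], [0, 0, 0, 0, 0]]

1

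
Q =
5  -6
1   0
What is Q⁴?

[[211, -390], [65, -114]]

tr Q = 5 and det Q = 6, so the characteristic polynomial is λ² − (5)λ + (6) with roots 3 and 2.
Eigenvectors give P = [[3, -2], [1, -1]] with P⁻¹ = [[1, -2], [1, -3]], and Q = P·diag(3, 2)·P⁻¹.
Then Q⁴ = P·diag(81, 16)·P⁻¹ = [[243, -32], [81, -16]] · [[1, -2], [1, -3]] = [[211, -390], [65, -114]].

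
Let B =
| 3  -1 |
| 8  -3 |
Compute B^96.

[[1, 0], [0, 1]]

B² = I (check: tr B = 0 and det B = -1), so B^96 = I since 96 is even.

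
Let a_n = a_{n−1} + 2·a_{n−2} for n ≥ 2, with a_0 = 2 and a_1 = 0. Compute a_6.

With companion matrix B = [[1, 2], [1, 0]], [a_n, a_{n−1}]ᵀ = B·[a_{n−1}, a_{n−2}]ᵀ, so [a_6, a_5]ᵀ = B⁵·[a_1, a_0]ᵀ.
B⁵ = [[21, 22], [11, 10]], giving [a_6, a_5]ᵀ = [[44], [20]].

44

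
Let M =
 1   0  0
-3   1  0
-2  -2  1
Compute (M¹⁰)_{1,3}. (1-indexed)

M = I + N where N = [[0, 0, 0], [-3, 0, 0], [-2, -2, 0]] is strictly lower-triangular, so N³ = 0.
(I + N)¹⁰ = I + 10·N + 45·N² = [[1, 0, 0], [-30, 1, 0], [250, -20, 1]].

0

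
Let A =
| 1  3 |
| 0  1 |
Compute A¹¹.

A = I + N where N = [[0, 3], [0, 0]] is strictly upper-triangular, so N² = 0.
(I + N)¹¹ = I + 11·N = [[1, 33], [0, 1]].

[[1, 33], [0, 1]]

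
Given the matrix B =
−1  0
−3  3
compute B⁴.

B² = [[1, 0], [−6, 9]]
B³ = [[−1, 0], [−21, 27]]
B⁴ = [[1, 0], [−60, 81]]

[[1, 0], [−60, 81]]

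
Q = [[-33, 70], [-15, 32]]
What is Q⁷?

[[-16077, 32410], [-6945, 14018]]

tr Q = -1 and det Q = -6, so the characteristic polynomial is λ² − (-1)λ + (-6) with roots 2 and -3.
Eigenvectors give P = [[2, 7], [1, 3]] with P⁻¹ = [[-3, 7], [1, -2]], and Q = P·diag(2, -3)·P⁻¹.
Then Q⁷ = P·diag(128, -2187)·P⁻¹ = [[256, -15309], [128, -6561]] · [[-3, 7], [1, -2]] = [[-16077, 32410], [-6945, 14018]].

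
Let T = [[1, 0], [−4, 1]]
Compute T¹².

T = I + N where N = [[0, 0], [−4, 0]] is strictly lower-triangular, so N² = 0.
(I + N)¹² = I + 12·N = [[1, 0], [−48, 1]].

[[1, 0], [−48, 1]]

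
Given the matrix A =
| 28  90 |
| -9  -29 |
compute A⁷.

[[1162, 3870], [-387, -1289]]

tr A = -1 and det A = -2, so the characteristic polynomial is λ² − (-1)λ + (-2) with roots -2 and 1.
Eigenvectors give P = [[-3, -10], [1, 3]] with P⁻¹ = [[3, 10], [-1, -3]], and A = P·diag(-2, 1)·P⁻¹.
Then A⁷ = P·diag(-128, 1)·P⁻¹ = [[384, -10], [-128, 3]] · [[3, 10], [-1, -3]] = [[1162, 3870], [-387, -1289]].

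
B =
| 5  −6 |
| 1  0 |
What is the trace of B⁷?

tr B = 5 and det B = 6, so the characteristic polynomial is λ² − (5)λ + (6) with roots 2 and 3.
Eigenvectors give P = [[−2, 3], [−1, 1]] with P⁻¹ = [[1, −3], [1, −2]], and B = P·diag(2, 3)·P⁻¹.
Then B⁷ = P·diag(128, 2187)·P⁻¹ = [[−256, 6561], [−128, 2187]] · [[1, −3], [1, −2]] = [[6305, −12354], [2059, −3990]].

2315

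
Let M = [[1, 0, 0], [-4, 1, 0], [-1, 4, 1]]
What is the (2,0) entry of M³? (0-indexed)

-51

M = I + N where N = [[0, 0, 0], [-4, 0, 0], [-1, 4, 0]] is strictly lower-triangular, so N³ = 0.
(I + N)³ = I + 3·N + 3·N² = [[1, 0, 0], [-12, 1, 0], [-51, 12, 1]].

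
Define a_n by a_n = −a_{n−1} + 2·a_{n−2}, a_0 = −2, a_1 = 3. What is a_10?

With companion matrix T = [[−1, 2], [1, 0]], [a_n, a_{n−1}]ᵀ = T·[a_{n−1}, a_{n−2}]ᵀ, so [a_10, a_9]ᵀ = T⁹·[a_1, a_0]ᵀ.
T⁹ = [[−341, 342], [171, −170]], giving [a_10, a_9]ᵀ = [[−1707], [853]].

−1707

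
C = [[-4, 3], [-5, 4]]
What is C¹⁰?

[[1, 0], [0, 1]]

C² = I (check: tr C = 0 and det C = -1), so C¹⁰ = I since 10 is even.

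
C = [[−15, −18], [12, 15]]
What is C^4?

[[81, 0], [0, 81]]

tr C = 0 and det C = −9, so the characteristic polynomial is λ² − (0)λ + (−9) with roots 3 and −3.
Eigenvectors give P = [[−1, 3], [1, −2]] with P⁻¹ = [[2, 3], [1, 1]], and C = P·diag(3, −3)·P⁻¹.
Then C^4 = P·diag(81, 81)·P⁻¹ = [[−81, 243], [81, −162]] · [[2, 3], [1, 1]] = [[81, 0], [0, 81]].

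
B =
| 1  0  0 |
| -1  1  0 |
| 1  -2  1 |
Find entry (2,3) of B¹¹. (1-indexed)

B = I + N where N = [[0, 0, 0], [-1, 0, 0], [1, -2, 0]] is strictly lower-triangular, so N³ = 0.
(I + N)¹¹ = I + 11·N + 55·N² = [[1, 0, 0], [-11, 1, 0], [121, -22, 1]].

0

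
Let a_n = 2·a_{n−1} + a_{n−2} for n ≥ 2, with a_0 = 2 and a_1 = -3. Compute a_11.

-12467

With companion matrix Q = [[2, 1], [1, 0]], [a_n, a_{n−1}]ᵀ = Q·[a_{n−1}, a_{n−2}]ᵀ, so [a_11, a_10]ᵀ = Q¹⁰·[a_1, a_0]ᵀ.
Q¹⁰ = [[5741, 2378], [2378, 985]], giving [a_11, a_10]ᵀ = [[-12467], [-5164]].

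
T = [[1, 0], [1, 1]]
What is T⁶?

T = I + N where N = [[0, 0], [1, 0]] is strictly lower-triangular, so N² = 0.
(I + N)⁶ = I + 6·N = [[1, 0], [6, 1]].

[[1, 0], [6, 1]]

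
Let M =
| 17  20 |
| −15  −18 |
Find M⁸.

[[−18659, −25220], [18915, 25476]]

tr M = −1 and det M = −6, so the characteristic polynomial is λ² − (−1)λ + (−6) with roots −3 and 2.
Eigenvectors give P = [[−1, 4], [1, −3]] with P⁻¹ = [[3, 4], [1, 1]], and M = P·diag(−3, 2)·P⁻¹.
Then M⁸ = P·diag(6561, 256)·P⁻¹ = [[−6561, 1024], [6561, −768]] · [[3, 4], [1, 1]] = [[−18659, −25220], [18915, 25476]].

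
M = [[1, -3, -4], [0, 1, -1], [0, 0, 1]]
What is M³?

[[1, -9, -3], [0, 1, -3], [0, 0, 1]]

M = I + N where N = [[0, -3, -4], [0, 0, -1], [0, 0, 0]] is strictly upper-triangular, so N³ = 0.
(I + N)³ = I + 3·N + 3·N² = [[1, -9, -3], [0, 1, -3], [0, 0, 1]].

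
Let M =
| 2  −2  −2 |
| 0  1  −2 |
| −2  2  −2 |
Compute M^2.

[[8, −10, 4], [4, −3, 2], [0, 2, 4]]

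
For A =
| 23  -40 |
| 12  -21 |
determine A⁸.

[[39361, -65600], [19680, -32799]]

tr A = 2 and det A = -3, so the characteristic polynomial is λ² − (2)λ + (-3) with roots 3 and -1.
Eigenvectors give P = [[-2, -5], [-1, -3]] with P⁻¹ = [[-3, 5], [1, -2]], and A = P·diag(3, -1)·P⁻¹.
Then A⁸ = P·diag(6561, 1)·P⁻¹ = [[-13122, -5], [-6561, -3]] · [[-3, 5], [1, -2]] = [[39361, -65600], [19680, -32799]].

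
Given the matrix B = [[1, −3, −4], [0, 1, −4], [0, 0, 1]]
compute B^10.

[[1, −30, 500], [0, 1, −40], [0, 0, 1]]

B = I + N where N = [[0, −3, −4], [0, 0, −4], [0, 0, 0]] is strictly upper-triangular, so N^3 = 0.
(I + N)^10 = I + 10·N + 45·N^2 = [[1, −30, 500], [0, 1, −40], [0, 0, 1]].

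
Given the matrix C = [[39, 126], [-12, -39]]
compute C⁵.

[[3159, 10206], [-972, -3159]]

tr C = 0 and det C = -9, so the characteristic polynomial is λ² − (0)λ + (-9) with roots 3 and -3.
Eigenvectors give P = [[-7, 3], [2, -1]] with P⁻¹ = [[-1, -3], [-2, -7]], and C = P·diag(3, -3)·P⁻¹.
Then C⁵ = P·diag(243, -243)·P⁻¹ = [[-1701, -729], [486, 243]] · [[-1, -3], [-2, -7]] = [[3159, 10206], [-972, -3159]].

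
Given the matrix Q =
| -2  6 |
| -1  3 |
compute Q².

Q² = Q (a projection; rank 1, trace 1), so Q² = Q.

[[-2, 6], [-1, 3]]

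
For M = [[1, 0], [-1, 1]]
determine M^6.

[[1, 0], [-6, 1]]

M = I + N where N = [[0, 0], [-1, 0]] is strictly lower-triangular, so N^2 = 0.
(I + N)^6 = I + 6·N = [[1, 0], [-6, 1]].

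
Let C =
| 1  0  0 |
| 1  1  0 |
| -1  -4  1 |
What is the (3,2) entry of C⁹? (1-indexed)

-36

C = I + N where N = [[0, 0, 0], [1, 0, 0], [-1, -4, 0]] is strictly lower-triangular, so N³ = 0.
(I + N)⁹ = I + 9·N + 36·N² = [[1, 0, 0], [9, 1, 0], [-153, -36, 1]].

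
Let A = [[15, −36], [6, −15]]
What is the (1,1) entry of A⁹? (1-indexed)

98415

tr A = 0 and det A = −9, so the characteristic polynomial is λ² − (0)λ + (−9) with roots 3 and −3.
Eigenvectors give P = [[3, −2], [1, −1]] with P⁻¹ = [[1, −2], [1, −3]], and A = P·diag(3, −3)·P⁻¹.
Then A⁹ = P·diag(19683, −19683)·P⁻¹ = [[59049, 39366], [19683, 19683]] · [[1, −2], [1, −3]] = [[98415, −236196], [39366, −98415]].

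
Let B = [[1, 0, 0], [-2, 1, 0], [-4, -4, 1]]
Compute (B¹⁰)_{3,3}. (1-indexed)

B = I + N where N = [[0, 0, 0], [-2, 0, 0], [-4, -4, 0]] is strictly lower-triangular, so N³ = 0.
(I + N)¹⁰ = I + 10·N + 45·N² = [[1, 0, 0], [-20, 1, 0], [320, -40, 1]].

1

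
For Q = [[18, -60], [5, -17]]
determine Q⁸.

tr Q = 1 and det Q = -6, so the characteristic polynomial is λ² − (1)λ + (-6) with roots -2 and 3.
Eigenvectors give P = [[3, 4], [1, 1]] with P⁻¹ = [[-1, 4], [1, -3]], and Q = P·diag(-2, 3)·P⁻¹.
Then Q⁸ = P·diag(256, 6561)·P⁻¹ = [[768, 26244], [256, 6561]] · [[-1, 4], [1, -3]] = [[25476, -75660], [6305, -18659]].

[[25476, -75660], [6305, -18659]]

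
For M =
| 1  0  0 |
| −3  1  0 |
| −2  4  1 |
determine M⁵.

M = I + N where N = [[0, 0, 0], [−3, 0, 0], [−2, 4, 0]] is strictly lower-triangular, so N³ = 0.
(I + N)⁵ = I + 5·N + 10·N² = [[1, 0, 0], [−15, 1, 0], [−130, 20, 1]].

[[1, 0, 0], [−15, 1, 0], [−130, 20, 1]]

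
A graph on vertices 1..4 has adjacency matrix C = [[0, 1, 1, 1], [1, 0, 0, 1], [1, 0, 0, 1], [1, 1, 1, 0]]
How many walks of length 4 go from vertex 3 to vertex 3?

10

The number of length-4 walks from vertex 3 to vertex 3 is entry (3,3) of C⁴, where C is the adjacency matrix.
C² = [[3, 1, 1, 2], [1, 2, 2, 1], [1, 2, 2, 1], [2, 1, 1, 3]]
C³ = [[4, 5, 5, 5], [5, 2, 2, 5], [5, 2, 2, 5], [5, 5, 5, 4]]
C⁴ = [[15, 9, 9, 14], [9, 10, 10, 9], [9, 10, 10, 9], [14, 9, 9, 15]]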